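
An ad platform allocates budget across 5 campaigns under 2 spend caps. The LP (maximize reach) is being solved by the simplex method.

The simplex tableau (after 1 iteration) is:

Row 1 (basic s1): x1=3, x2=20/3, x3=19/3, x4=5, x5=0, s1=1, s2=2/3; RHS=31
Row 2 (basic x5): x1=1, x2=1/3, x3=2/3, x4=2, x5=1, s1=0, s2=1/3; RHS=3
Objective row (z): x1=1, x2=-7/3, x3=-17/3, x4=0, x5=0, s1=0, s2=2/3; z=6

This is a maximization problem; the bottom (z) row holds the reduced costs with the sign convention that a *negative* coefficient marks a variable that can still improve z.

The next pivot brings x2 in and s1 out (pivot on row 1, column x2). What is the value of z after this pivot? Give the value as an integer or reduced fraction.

Minimum ratio for x2: 31/(20/3) = 93/20.
z changes by −(z-row coeff of x2)·ratio = −(-7/3)·(93/20) = 217/20.
New z = 6 + (217/20) = 337/20.

337/20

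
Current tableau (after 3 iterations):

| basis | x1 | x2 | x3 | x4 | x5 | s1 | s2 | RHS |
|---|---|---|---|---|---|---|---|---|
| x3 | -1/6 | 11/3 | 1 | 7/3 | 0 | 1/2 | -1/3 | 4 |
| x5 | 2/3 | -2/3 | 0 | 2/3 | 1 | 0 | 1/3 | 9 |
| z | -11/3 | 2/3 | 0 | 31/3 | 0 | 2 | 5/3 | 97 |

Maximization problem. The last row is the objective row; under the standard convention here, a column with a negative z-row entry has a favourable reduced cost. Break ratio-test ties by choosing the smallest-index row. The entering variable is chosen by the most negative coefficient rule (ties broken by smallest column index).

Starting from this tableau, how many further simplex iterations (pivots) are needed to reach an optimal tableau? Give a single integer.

pivot: x1 in, x5 out → z = 293/2
pivot: x2 in, x3 out → z = 1063/7
No improving column remains; optimal.

2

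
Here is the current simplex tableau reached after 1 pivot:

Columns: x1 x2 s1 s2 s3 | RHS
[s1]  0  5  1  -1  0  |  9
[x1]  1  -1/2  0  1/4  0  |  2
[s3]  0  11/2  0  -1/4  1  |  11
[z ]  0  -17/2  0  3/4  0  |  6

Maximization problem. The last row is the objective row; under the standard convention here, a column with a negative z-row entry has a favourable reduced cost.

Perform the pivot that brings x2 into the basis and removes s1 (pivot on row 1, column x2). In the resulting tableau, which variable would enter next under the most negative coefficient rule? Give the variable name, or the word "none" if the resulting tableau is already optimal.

s2

Pivot element 5. New z-row = old z-row − (-17/2)·(row 1/5).
Updated z-row coefficients: x1: 0, x2: 0, s1: 17/10, s2: -19/20, s3: 0.
The most negative is -19/20 in column s2, so s2 would enter next.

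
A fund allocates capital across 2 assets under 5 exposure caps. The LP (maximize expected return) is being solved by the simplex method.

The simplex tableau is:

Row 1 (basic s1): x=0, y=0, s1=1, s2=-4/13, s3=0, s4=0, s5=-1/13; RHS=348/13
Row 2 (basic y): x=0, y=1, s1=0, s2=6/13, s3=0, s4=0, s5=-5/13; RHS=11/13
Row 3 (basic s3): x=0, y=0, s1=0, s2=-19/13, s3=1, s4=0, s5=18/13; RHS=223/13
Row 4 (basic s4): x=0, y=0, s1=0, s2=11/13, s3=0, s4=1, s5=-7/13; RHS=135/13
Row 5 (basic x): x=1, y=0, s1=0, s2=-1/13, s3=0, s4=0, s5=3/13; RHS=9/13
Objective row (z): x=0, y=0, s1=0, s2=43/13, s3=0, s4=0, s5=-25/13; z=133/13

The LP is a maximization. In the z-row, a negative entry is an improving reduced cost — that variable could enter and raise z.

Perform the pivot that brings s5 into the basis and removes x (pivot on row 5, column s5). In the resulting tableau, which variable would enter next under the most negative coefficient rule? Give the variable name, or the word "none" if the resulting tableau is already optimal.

Pivot element 3/13. New z-row = old z-row − (-25/13)·(row 5/(3/13)).
Updated z-row coefficients: x: 25/3, y: 0, s1: 0, s2: 8/3, s3: 0, s4: 0, s5: 0.
No coefficient is strictly negative; the tableau after this pivot is optimal.

none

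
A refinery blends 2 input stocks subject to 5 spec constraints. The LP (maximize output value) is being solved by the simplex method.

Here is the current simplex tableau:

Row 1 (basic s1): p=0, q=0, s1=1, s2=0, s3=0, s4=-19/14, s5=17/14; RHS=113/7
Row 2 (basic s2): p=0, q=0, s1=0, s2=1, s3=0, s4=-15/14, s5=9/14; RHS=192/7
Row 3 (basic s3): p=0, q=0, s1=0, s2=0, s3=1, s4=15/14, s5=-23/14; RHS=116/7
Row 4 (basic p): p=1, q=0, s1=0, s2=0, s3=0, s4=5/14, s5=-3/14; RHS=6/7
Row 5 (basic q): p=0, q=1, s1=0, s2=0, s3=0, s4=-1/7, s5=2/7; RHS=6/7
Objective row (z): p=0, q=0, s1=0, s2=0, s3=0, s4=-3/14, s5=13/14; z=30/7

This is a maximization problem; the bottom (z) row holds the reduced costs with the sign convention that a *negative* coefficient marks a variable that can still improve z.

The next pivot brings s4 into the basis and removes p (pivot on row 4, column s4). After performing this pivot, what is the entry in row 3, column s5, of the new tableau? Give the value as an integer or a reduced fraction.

-1

Pivot element is row 4, column s4: 5/14.
Normalize row 4: new (row 4, s5) = (-3/14)/(5/14) = -3/5.
row 3 ← row 3 − (15/14)·(new row 4): -23/14 − (15/14)·(-3/5) = -1.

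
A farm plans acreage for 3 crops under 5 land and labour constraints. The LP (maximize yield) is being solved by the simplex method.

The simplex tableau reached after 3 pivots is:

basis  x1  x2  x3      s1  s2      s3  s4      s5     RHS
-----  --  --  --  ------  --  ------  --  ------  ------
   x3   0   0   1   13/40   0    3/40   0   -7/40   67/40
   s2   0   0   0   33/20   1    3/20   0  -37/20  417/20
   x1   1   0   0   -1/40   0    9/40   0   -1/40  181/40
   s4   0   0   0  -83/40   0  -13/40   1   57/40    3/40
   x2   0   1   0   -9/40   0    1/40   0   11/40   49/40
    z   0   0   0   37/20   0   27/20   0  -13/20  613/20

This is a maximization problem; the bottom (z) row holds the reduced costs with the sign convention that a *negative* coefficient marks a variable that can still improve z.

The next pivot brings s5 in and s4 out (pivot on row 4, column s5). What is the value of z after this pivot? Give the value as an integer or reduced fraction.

Minimum ratio for s5: (3/40)/(57/40) = 1/19.
z changes by −(z-row coeff of s5)·ratio = −(-13/20)·(1/19) = 13/380.
New z = 613/20 + (13/380) = 583/19.

583/19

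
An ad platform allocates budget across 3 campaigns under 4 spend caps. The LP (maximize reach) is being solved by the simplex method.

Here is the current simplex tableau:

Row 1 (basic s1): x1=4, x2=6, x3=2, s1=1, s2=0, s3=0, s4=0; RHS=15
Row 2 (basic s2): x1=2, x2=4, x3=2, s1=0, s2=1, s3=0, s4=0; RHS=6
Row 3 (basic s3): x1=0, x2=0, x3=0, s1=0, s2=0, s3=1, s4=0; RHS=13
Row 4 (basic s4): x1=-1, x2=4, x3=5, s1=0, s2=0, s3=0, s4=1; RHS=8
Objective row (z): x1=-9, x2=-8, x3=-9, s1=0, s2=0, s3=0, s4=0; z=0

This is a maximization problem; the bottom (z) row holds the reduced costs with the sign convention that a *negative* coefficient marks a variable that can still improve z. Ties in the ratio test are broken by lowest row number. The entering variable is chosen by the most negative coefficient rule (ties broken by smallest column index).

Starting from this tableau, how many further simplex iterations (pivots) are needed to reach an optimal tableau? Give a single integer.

1

pivot: x1 in, s2 out → z = 27
No improving column remains; optimal.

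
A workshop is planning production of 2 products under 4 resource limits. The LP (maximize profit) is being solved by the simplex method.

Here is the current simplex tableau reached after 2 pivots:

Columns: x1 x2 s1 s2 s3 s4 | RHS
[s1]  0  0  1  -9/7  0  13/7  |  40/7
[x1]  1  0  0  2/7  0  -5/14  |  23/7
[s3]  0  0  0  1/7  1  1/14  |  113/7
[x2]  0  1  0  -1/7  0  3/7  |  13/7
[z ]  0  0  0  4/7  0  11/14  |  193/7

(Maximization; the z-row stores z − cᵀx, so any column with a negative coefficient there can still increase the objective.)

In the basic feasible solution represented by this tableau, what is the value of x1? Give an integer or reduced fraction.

x1 is basic (row 2); its value is the RHS of that row: 23/7.

23/7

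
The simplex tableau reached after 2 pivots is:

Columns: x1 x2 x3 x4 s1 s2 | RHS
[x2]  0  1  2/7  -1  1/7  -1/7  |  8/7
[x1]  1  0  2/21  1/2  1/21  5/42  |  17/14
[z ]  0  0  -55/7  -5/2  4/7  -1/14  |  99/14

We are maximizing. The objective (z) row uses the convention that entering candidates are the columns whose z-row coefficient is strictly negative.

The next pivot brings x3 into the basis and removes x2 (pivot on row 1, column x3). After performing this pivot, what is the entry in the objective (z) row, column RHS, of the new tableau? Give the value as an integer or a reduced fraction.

77/2

Pivot element is row 1, column x3: 2/7.
Normalize row 1: new (row 1, RHS) = (8/7)/(2/7) = 4.
z-row ← z-row − (-55/7)·(new row 1): 99/14 − (-55/7)·4 = 77/2.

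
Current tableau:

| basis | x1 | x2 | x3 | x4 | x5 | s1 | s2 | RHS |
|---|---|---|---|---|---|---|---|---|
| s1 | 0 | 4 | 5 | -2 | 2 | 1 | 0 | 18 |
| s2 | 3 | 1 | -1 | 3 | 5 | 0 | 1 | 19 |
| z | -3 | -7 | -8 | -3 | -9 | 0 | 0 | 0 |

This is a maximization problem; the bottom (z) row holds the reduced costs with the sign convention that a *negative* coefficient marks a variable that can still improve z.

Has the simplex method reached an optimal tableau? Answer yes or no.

Column x1 has objective-row coefficient -3, which is negative; an improving pivot exists, so not yet optimal.

no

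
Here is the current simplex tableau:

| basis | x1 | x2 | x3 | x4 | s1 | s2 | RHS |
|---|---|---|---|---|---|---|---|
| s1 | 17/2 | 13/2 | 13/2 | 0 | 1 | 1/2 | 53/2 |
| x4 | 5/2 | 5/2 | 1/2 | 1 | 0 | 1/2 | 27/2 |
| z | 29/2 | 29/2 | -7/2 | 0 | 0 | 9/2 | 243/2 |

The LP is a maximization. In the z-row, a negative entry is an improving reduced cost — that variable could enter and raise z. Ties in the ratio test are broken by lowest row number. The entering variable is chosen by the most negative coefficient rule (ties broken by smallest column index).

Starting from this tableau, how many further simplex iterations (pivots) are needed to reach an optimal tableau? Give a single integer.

pivot: x3 in, s1 out → z = 1765/13
No improving column remains; optimal.

1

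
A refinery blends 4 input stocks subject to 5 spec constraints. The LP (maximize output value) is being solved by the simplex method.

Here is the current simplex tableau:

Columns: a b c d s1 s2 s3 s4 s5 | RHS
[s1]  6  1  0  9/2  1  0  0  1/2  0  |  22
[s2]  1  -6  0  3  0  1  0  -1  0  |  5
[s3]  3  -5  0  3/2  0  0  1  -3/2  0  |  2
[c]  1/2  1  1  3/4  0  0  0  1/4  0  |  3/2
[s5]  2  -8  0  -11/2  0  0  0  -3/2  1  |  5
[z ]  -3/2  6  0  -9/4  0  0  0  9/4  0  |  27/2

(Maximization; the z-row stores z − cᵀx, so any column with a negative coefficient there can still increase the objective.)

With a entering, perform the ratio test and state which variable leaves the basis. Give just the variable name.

s3

Ratios: row 1 (s1): 22/6 = 11/3; row 2 (s2): 5/1 = 5; row 3 (s3): 2/3 = 2/3; row 4 (c): (3/2)/(1/2) = 3; row 5 (s5): 5/2 = 5/2.
Minimum ratio 2/3 is in the s3 row, so s3 leaves.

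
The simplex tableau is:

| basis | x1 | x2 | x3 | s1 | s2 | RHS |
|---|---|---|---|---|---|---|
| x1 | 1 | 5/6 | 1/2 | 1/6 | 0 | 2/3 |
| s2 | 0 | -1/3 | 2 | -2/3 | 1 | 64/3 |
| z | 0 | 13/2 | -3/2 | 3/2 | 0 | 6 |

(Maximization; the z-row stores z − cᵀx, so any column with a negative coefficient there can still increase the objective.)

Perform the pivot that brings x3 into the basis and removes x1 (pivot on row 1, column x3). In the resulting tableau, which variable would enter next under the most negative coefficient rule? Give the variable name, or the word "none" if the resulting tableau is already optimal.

none

Pivot element 1/2. New z-row = old z-row − (-3/2)·(row 1/(1/2)).
Updated z-row coefficients: x1: 3, x2: 9, x3: 0, s1: 2, s2: 0.
No coefficient is strictly negative; the tableau after this pivot is optimal.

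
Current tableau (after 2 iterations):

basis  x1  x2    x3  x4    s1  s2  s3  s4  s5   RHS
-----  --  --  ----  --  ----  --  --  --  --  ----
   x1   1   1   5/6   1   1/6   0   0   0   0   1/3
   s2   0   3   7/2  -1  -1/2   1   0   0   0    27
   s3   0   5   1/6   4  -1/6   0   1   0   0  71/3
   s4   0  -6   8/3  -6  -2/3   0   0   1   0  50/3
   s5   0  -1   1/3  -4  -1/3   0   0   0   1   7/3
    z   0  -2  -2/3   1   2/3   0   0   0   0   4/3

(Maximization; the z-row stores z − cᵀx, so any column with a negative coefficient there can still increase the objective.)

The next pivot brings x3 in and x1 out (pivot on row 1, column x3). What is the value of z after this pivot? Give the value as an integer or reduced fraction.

8/5

Minimum ratio for x3: (1/3)/(5/6) = 2/5.
z changes by −(z-row coeff of x3)·ratio = −(-2/3)·(2/5) = 4/15.
New z = 4/3 + (4/15) = 8/5.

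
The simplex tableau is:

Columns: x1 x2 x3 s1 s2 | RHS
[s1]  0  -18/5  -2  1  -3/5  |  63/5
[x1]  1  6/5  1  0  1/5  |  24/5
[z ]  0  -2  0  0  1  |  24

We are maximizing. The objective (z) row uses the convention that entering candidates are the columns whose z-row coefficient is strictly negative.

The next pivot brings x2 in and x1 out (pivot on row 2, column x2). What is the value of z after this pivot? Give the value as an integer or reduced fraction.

Minimum ratio for x2: (24/5)/(6/5) = 4.
z changes by −(z-row coeff of x2)·ratio = −(-2)·4 = 8.
New z = 24 + 8 = 32.

32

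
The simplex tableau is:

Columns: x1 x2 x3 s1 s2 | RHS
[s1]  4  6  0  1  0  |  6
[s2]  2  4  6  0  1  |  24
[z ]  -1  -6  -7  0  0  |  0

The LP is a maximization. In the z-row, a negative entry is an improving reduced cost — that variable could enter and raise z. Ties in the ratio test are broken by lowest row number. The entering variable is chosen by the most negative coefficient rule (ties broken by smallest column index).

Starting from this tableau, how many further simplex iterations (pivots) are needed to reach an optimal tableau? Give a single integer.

2

pivot: x3 in, s2 out → z = 28
pivot: x2 in, s1 out → z = 88/3
No improving column remains; optimal.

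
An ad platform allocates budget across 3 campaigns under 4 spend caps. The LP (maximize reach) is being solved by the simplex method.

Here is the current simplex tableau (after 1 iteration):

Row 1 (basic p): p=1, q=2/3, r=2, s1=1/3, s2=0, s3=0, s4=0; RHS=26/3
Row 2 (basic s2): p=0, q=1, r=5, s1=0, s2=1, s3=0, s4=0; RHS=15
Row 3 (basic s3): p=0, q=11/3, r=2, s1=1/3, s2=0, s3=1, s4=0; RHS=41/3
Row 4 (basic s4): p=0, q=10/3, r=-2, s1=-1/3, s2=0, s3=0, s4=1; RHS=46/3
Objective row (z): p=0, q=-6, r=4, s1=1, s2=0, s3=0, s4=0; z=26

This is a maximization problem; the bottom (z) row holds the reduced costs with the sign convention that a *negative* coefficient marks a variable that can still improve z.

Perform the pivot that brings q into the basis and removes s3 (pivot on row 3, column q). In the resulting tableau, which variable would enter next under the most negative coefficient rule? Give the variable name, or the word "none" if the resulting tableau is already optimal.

none

Pivot element 11/3. New z-row = old z-row − (-6)·(row 3/(11/3)).
Updated z-row coefficients: p: 0, q: 0, r: 80/11, s1: 17/11, s2: 0, s3: 18/11, s4: 0.
No coefficient is strictly negative; the tableau after this pivot is optimal.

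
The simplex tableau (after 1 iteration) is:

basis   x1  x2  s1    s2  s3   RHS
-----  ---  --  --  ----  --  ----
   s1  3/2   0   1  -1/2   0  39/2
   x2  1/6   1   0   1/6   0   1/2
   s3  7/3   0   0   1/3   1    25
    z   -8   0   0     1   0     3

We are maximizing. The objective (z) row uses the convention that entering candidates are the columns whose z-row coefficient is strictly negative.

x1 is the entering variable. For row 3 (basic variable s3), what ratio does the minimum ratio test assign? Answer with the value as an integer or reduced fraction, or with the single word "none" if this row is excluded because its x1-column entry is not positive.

75/7

Ratio = RHS / (x1 entry) = 25 / (7/3) = 75/7.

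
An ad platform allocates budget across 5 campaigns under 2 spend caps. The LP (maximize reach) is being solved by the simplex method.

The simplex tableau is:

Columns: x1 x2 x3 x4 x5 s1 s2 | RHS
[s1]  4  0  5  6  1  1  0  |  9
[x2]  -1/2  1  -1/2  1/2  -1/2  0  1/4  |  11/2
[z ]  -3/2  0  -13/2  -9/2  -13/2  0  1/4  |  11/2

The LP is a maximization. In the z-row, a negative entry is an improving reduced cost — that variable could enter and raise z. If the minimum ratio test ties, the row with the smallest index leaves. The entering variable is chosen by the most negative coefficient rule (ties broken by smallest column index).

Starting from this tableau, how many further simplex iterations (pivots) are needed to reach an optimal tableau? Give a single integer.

pivot: x3 in, s1 out → z = 86/5
pivot: x5 in, x3 out → z = 64
No improving column remains; optimal.

2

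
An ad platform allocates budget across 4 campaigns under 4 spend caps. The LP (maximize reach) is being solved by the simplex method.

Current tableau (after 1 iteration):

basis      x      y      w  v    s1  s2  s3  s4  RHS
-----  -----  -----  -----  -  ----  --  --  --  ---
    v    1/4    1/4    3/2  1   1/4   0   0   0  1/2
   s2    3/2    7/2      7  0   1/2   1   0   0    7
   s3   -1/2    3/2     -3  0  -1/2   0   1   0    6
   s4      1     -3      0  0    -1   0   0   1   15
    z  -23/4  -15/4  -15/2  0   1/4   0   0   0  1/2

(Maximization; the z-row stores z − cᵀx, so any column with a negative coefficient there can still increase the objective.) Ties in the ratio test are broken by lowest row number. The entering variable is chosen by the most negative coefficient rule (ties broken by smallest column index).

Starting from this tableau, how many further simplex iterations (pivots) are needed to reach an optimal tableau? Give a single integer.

2

pivot: w in, v out → z = 3
pivot: x in, w out → z = 12
No improving column remains; optimal.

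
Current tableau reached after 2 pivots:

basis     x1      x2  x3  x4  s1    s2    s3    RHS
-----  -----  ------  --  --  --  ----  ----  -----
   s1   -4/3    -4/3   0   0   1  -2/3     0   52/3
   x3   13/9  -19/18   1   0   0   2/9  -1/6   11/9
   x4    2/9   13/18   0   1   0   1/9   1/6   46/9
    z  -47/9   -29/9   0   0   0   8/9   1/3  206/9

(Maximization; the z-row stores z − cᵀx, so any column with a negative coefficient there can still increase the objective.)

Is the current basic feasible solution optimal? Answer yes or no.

Column x1 has objective-row coefficient -47/9, which is negative; an improving pivot exists, so not yet optimal.

no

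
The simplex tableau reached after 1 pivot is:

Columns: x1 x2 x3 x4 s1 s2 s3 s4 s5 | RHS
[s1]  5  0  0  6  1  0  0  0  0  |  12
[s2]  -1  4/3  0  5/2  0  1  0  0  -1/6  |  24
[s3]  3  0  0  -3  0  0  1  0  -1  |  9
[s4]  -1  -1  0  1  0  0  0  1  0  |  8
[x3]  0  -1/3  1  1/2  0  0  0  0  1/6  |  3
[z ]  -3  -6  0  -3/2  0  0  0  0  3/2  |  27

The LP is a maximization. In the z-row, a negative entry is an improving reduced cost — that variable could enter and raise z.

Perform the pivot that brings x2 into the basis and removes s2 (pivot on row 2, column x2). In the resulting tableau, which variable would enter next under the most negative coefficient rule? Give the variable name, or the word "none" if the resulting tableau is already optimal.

x1

Pivot element 4/3. New z-row = old z-row − (-6)·(row 2/(4/3)).
Updated z-row coefficients: x1: -15/2, x2: 0, x3: 0, x4: 39/4, s1: 0, s2: 9/2, s3: 0, s4: 0, s5: 3/4.
The most negative is -15/2 in column x1, so x1 would enter next.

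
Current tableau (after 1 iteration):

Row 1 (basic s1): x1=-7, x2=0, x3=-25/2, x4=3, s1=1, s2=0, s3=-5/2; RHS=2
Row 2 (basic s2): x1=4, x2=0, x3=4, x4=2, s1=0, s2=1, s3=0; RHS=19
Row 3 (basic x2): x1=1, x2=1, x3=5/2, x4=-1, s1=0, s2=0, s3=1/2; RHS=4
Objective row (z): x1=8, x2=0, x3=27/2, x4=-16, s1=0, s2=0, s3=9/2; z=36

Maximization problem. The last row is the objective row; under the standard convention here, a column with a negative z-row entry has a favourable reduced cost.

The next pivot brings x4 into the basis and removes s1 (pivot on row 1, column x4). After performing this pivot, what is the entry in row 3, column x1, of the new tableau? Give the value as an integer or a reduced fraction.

-4/3

Pivot element is row 1, column x4: 3.
Normalize row 1: new (row 1, x1) = (-7)/3 = -7/3.
row 3 ← row 3 − (-1)·(new row 1): 1 − (-1)·(-7/3) = -4/3.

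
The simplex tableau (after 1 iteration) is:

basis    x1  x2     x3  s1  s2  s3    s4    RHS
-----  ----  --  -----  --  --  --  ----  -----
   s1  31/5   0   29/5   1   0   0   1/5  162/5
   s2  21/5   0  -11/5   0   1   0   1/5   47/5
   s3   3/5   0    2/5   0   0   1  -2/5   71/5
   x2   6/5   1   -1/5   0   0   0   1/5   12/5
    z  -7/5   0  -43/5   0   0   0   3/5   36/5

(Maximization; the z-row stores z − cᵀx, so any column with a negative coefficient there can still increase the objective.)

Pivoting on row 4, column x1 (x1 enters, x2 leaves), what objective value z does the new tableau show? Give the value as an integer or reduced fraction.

10

Minimum ratio for x1: (12/5)/(6/5) = 2.
z changes by −(z-row coeff of x1)·ratio = −(-7/5)·2 = 14/5.
New z = 36/5 + (14/5) = 10.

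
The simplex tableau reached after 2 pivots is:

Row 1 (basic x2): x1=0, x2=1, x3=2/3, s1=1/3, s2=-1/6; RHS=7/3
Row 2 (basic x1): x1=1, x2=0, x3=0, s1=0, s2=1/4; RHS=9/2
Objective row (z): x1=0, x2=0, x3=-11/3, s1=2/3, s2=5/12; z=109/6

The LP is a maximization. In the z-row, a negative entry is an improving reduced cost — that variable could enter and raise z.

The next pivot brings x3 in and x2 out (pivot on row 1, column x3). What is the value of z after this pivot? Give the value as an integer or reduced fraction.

31

Minimum ratio for x3: (7/3)/(2/3) = 7/2.
z changes by −(z-row coeff of x3)·ratio = −(-11/3)·(7/2) = 77/6.
New z = 109/6 + (77/6) = 31.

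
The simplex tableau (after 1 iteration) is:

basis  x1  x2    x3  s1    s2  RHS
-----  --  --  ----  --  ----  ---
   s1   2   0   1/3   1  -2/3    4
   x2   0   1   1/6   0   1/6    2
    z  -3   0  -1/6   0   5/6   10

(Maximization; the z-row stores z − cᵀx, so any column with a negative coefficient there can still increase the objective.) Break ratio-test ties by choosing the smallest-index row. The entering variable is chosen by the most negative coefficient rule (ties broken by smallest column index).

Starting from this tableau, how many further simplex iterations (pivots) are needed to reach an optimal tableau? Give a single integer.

2

pivot: x1 in, s1 out → z = 16
pivot: s2 in, x2 out → z = 18
No improving column remains; optimal.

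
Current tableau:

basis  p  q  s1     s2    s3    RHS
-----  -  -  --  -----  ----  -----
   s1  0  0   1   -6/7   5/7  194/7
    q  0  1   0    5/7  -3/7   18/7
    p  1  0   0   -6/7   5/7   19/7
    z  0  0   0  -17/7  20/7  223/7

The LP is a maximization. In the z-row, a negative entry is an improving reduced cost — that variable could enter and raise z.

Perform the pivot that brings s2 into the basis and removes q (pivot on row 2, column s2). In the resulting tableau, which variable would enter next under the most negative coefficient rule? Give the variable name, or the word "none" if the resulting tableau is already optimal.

Pivot element 5/7. New z-row = old z-row − (-17/7)·(row 2/(5/7)).
Updated z-row coefficients: p: 0, q: 17/5, s1: 0, s2: 0, s3: 7/5.
No coefficient is strictly negative; the tableau after this pivot is optimal.

none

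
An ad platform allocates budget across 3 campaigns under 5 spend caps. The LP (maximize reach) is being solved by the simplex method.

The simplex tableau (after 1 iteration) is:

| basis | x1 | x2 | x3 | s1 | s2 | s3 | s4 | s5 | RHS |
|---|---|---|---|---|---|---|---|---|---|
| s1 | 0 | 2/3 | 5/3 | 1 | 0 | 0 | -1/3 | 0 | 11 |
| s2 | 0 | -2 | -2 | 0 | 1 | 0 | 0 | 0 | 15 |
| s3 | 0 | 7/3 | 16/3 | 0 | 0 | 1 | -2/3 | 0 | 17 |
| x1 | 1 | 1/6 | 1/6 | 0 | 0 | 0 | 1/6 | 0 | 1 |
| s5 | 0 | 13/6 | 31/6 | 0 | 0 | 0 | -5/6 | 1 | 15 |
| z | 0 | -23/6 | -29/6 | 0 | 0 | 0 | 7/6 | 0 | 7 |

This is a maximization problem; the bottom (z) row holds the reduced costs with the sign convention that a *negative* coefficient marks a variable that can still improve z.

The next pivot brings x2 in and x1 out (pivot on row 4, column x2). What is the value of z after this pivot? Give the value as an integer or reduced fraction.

Minimum ratio for x2: 1/(1/6) = 6.
z changes by −(z-row coeff of x2)·ratio = −(-23/6)·6 = 23.
New z = 7 + 23 = 30.

30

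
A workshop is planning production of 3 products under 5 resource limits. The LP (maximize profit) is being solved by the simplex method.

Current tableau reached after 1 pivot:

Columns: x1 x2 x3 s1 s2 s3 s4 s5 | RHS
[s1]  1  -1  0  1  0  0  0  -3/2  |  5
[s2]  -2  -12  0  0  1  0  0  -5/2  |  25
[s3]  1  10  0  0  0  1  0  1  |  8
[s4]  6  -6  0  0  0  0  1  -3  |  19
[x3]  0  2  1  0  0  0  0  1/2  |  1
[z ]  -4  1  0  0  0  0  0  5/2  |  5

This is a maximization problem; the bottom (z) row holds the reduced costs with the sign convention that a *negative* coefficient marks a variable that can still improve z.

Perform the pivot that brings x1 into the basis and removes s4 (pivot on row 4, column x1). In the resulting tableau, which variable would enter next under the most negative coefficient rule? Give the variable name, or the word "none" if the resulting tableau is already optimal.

x2

Pivot element 6. New z-row = old z-row − (-4)·(row 4/6).
Updated z-row coefficients: x1: 0, x2: -3, x3: 0, s1: 0, s2: 0, s3: 0, s4: 2/3, s5: 1/2.
The most negative is -3 in column x2, so x2 would enter next.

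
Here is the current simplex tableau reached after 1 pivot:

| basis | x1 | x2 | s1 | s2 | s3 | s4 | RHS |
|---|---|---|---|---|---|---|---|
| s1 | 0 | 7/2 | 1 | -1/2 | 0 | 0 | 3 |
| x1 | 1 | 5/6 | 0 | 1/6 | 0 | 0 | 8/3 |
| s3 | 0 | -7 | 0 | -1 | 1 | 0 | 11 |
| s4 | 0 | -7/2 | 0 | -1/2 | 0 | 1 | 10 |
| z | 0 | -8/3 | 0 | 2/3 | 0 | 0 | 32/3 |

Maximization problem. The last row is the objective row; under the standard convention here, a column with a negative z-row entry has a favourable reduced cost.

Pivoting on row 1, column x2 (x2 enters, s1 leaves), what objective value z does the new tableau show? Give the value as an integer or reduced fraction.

Minimum ratio for x2: 3/(7/2) = 6/7.
z changes by −(z-row coeff of x2)·ratio = −(-8/3)·(6/7) = 16/7.
New z = 32/3 + (16/7) = 272/21.

272/21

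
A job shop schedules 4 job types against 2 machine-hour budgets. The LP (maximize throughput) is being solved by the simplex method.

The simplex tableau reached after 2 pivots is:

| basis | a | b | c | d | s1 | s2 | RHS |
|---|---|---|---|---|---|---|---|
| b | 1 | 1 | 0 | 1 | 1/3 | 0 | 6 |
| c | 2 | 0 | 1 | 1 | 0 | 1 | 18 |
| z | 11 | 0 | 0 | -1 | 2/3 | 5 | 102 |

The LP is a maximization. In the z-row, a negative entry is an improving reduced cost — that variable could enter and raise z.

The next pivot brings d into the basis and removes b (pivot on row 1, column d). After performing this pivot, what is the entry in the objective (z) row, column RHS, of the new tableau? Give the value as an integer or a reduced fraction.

108

Pivot element is row 1, column d: 1.
Normalize row 1: new (row 1, RHS) = 6/1 = 6.
z-row ← z-row − (-1)·(new row 1): 102 − (-1)·6 = 108.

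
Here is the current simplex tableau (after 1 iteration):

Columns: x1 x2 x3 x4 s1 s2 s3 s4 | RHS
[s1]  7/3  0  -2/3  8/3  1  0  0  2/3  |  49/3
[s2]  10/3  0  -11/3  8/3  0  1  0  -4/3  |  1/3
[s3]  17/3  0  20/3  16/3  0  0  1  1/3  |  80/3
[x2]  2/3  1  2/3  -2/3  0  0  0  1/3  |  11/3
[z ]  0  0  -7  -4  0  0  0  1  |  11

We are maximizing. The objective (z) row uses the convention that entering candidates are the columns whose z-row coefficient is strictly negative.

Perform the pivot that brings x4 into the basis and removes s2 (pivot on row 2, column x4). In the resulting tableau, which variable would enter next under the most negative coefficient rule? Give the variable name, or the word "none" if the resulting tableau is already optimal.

x3

Pivot element 8/3. New z-row = old z-row − (-4)·(row 2/(8/3)).
Updated z-row coefficients: x1: 5, x2: 0, x3: -25/2, x4: 0, s1: 0, s2: 3/2, s3: 0, s4: -1.
The most negative is -25/2 in column x3, so x3 would enter next.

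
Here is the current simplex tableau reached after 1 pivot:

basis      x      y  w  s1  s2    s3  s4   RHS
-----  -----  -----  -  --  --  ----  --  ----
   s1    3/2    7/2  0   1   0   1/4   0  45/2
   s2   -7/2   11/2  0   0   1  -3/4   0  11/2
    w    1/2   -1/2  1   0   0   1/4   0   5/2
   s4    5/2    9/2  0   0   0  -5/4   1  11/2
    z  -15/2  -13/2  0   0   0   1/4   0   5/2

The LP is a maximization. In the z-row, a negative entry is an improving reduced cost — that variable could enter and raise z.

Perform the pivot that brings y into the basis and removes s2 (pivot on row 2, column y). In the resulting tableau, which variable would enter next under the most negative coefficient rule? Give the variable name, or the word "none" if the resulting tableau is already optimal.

Pivot element 11/2. New z-row = old z-row − (-13/2)·(row 2/(11/2)).
Updated z-row coefficients: x: -128/11, y: 0, w: 0, s1: 0, s2: 13/11, s3: -7/11, s4: 0.
The most negative is -128/11 in column x, so x would enter next.

x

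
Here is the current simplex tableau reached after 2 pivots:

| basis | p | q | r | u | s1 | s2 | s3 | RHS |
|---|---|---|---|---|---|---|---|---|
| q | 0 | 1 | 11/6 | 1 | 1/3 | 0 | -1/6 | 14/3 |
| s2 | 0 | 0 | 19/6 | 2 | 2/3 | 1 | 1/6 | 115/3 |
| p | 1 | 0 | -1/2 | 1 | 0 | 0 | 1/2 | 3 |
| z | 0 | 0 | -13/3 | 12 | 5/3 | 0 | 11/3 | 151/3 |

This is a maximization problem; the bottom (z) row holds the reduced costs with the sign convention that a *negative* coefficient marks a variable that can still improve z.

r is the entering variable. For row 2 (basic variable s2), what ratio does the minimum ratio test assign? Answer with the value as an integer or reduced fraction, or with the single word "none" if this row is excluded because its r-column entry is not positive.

230/19

Ratio = RHS / (r entry) = (115/3) / (19/6) = 230/19.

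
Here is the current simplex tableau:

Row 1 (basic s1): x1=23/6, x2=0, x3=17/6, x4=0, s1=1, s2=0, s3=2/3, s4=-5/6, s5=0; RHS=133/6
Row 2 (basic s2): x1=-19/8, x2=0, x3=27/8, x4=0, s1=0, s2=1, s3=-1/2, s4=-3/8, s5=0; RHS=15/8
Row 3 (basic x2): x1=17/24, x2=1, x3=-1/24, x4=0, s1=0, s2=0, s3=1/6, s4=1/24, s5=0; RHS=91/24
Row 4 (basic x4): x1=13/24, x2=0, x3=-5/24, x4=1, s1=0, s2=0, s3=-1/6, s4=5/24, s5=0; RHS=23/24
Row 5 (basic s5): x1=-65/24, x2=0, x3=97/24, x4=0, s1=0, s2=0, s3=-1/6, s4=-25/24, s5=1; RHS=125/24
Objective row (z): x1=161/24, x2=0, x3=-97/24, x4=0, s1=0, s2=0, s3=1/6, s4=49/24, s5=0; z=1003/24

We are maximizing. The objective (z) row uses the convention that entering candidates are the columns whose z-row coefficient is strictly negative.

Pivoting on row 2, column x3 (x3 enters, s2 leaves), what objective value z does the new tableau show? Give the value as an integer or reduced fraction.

Minimum ratio for x3: (15/8)/(27/8) = 5/9.
z changes by −(z-row coeff of x3)·ratio = −(-97/24)·(5/9) = 485/216.
New z = 1003/24 + (485/216) = 1189/27.

1189/27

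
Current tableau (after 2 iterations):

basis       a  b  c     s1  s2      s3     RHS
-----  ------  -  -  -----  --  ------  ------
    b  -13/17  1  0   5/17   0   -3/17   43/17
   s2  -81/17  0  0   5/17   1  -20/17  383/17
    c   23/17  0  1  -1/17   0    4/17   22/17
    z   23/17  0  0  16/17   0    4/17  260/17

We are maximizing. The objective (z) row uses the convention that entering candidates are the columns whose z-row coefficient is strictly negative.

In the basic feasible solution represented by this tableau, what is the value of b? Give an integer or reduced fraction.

43/17

b is basic (row 1); its value is the RHS of that row: 43/17.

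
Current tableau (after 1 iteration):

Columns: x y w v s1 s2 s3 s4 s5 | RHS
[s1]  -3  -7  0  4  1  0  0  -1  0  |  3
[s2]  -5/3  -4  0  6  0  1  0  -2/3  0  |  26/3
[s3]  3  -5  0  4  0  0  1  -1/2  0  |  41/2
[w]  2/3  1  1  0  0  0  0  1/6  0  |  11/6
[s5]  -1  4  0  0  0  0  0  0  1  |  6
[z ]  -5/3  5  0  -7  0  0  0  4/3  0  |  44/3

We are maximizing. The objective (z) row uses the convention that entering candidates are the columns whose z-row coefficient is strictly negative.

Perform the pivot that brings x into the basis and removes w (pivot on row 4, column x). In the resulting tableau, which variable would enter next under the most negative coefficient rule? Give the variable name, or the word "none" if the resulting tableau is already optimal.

v

Pivot element 2/3. New z-row = old z-row − (-5/3)·(row 4/(2/3)).
Updated z-row coefficients: x: 0, y: 15/2, w: 5/2, v: -7, s1: 0, s2: 0, s3: 0, s4: 7/4, s5: 0.
The most negative is -7 in column v, so v would enter next.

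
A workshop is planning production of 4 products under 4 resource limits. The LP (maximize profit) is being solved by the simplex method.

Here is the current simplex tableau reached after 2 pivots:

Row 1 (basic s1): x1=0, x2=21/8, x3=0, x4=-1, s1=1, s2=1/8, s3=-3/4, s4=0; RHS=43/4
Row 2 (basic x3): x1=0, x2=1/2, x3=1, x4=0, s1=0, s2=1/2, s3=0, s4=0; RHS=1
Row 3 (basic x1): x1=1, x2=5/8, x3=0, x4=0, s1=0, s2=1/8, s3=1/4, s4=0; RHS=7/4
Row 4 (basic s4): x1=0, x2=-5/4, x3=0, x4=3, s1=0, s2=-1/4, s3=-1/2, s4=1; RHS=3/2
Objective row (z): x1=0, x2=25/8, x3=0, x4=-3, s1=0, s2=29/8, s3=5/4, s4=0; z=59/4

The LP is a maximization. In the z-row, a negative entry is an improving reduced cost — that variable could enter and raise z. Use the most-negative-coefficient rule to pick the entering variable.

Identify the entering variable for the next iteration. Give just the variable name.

Objective-row coefficients: x1: 0, x2: 25/8, x3: 0, x4: -3, s1: 0, s2: 29/8, s3: 5/4, s4: 0.
The most negative is -3 in column x4, so x4 enters.

x4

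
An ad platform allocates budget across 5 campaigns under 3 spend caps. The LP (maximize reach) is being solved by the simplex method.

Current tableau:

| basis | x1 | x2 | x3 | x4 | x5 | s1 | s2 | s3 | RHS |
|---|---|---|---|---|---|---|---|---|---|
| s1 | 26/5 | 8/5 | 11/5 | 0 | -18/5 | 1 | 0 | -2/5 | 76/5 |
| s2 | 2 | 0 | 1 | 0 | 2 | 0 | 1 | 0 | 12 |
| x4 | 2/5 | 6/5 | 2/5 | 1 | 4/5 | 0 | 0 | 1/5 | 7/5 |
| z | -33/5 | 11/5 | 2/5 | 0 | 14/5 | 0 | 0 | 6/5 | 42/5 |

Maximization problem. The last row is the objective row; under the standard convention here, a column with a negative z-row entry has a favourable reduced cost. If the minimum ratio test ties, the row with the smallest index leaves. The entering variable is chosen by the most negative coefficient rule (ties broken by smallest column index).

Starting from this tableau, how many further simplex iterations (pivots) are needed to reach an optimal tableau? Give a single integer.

2

pivot: x1 in, s1 out → z = 360/13
pivot: x5 in, x4 out → z = 393/14
No improving column remains; optimal.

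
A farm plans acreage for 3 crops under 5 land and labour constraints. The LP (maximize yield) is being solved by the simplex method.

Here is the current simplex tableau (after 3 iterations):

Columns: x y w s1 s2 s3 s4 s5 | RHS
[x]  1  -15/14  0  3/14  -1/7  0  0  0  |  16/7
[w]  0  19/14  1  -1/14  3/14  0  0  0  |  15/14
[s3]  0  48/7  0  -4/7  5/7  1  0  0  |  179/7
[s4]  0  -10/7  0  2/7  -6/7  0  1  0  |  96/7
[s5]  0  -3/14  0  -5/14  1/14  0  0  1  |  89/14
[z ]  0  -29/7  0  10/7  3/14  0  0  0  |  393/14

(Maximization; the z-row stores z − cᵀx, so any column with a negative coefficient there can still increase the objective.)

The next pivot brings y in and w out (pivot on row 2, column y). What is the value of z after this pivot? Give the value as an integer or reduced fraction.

Minimum ratio for y: (15/14)/(19/14) = 15/19.
z changes by −(z-row coeff of y)·ratio = −(-29/7)·(15/19) = 435/133.
New z = 393/14 + (435/133) = 1191/38.

1191/38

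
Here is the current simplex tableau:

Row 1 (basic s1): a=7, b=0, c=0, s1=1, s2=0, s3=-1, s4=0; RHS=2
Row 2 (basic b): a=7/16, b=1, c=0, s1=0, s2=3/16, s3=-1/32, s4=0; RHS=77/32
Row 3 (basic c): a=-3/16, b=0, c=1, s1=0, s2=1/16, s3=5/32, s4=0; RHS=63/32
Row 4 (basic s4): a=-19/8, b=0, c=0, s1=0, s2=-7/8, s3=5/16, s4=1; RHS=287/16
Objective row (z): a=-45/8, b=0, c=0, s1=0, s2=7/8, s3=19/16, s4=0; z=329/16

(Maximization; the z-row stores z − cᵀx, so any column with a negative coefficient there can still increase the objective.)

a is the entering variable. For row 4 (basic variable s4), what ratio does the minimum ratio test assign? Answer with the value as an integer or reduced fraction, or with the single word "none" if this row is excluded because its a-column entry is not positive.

The a entry in row 4 is -19/8 ≤ 0, so this row gives no ratio.

none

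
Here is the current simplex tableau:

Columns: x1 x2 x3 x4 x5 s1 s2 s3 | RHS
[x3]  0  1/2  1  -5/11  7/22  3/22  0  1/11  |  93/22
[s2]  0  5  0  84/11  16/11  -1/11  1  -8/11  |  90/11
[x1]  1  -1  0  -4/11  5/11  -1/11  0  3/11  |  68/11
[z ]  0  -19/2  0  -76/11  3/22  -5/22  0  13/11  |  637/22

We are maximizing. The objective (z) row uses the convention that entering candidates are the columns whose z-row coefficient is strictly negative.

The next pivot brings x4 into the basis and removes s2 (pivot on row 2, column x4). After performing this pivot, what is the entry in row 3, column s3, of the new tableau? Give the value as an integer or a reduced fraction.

5/21

Pivot element is row 2, column x4: 84/11.
Normalize row 2: new (row 2, s3) = (-8/11)/(84/11) = -2/21.
row 3 ← row 3 − (-4/11)·(new row 2): 3/11 − (-4/11)·(-2/21) = 5/21.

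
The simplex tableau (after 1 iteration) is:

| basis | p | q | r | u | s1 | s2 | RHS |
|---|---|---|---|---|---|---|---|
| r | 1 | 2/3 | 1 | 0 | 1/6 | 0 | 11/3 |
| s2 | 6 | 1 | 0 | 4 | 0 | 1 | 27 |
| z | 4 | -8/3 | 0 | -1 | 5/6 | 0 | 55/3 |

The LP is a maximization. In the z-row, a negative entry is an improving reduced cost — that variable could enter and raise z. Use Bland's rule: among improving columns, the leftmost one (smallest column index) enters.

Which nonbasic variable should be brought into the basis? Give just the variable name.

Objective-row coefficients: p: 4, q: -8/3, r: 0, u: -1, s1: 5/6, s2: 0.
Improving columns: q, u. Bland's rule picks the smallest column index → q.

q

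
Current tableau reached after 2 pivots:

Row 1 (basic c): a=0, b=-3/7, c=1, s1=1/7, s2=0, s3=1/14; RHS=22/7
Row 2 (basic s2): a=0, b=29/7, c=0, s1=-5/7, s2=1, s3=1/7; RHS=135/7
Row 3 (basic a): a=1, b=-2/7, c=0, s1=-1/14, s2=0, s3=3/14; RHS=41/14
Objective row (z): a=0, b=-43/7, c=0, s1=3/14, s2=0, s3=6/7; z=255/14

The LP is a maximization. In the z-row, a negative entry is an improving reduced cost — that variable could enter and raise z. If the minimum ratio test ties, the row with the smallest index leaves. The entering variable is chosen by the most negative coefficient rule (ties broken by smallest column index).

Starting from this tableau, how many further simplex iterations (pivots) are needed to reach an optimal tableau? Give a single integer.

pivot: b in, s2 out → z = 2715/58
pivot: s1 in, c out → z = 439/4
No improving column remains; optimal.

2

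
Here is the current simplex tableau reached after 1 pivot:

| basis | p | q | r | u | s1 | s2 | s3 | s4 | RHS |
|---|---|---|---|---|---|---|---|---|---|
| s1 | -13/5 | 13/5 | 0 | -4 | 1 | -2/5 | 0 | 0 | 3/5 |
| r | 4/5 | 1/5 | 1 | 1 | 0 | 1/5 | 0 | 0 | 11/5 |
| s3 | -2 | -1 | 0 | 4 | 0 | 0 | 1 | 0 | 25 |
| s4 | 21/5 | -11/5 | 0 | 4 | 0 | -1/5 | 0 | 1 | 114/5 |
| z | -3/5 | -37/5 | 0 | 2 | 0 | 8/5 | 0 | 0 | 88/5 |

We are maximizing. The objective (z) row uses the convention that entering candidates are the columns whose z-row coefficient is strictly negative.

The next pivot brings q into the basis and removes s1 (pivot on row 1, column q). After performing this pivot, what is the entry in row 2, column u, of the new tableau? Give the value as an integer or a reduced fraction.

17/13

Pivot element is row 1, column q: 13/5.
Normalize row 1: new (row 1, u) = (-4)/(13/5) = -20/13.
row 2 ← row 2 − (1/5)·(new row 1): 1 − (1/5)·(-20/13) = 17/13.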